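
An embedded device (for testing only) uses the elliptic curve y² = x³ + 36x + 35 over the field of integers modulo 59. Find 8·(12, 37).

(13, 35)

Write G = (12, 37).
Double-and-add on 8 = (1000)₂. Start with G = (12, 37) for the leading 1-bit.
double: tangent at (12, 37): λ = (3·12² + 36)/(2·37) ≡ 55/15. 15⁻¹ ≡ 4 (mod 59), so λ ≡ 55·4 ≡ 43.
  x = λ² - 12 - 12 = 1849 - 24 ≡ 55; y = λ·(12 - 55) - 37 ≡ 2. → (55, 2)
double: tangent at (55, 2): λ = (3·55² + 36)/(2·2) ≡ 25/4. 4⁻¹ ≡ 15 (mod 59) since 4·15 = 60 ≡ 1, so λ ≡ 25·15 ≡ 21.
  x = λ² - 55 - 55 = 441 - 110 ≡ 36; y = λ·(55 - 36) - 2 ≡ 43. → (36, 43)
double: tangent at (36, 43): λ = (3·36² + 36)/(2·43) ≡ 30/27. 27⁻¹ ≡ 35 (mod 59), so λ ≡ 30·35 ≡ 47.
  x = λ² - 36 - 36 = 2209 - 72 ≡ 13; y = λ·(36 - 13) - 43 ≡ 35. → (13, 35)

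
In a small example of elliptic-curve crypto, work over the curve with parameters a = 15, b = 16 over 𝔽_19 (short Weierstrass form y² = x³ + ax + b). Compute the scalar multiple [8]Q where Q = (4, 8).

(5, 11)

Repeated addition: build up to 8Q.
2Q: tangent at (4, 8): λ = (3·4² + 15)/(2·8) ≡ 6/16. 16⁻¹ ≡ 6 (mod 19), so λ ≡ 6·6 ≡ 17.
  x = λ² - 4 - 4 = 289 - 8 ≡ 15; y = λ·(4 - 15) - 8 ≡ 14. → (15, 14)
3Q: (15, 14) + (4, 8). λ = (8 - 14)/(4 - 15) ≡ 13/8 mod 19. 8⁻¹ ≡ 12 (mod 19) since 8·12 = 96 ≡ 1, so λ ≡ 4.
  x = λ² - 15 - 4 = 16 - 19 ≡ 16; y = λ·(15 - 16) - 14 ≡ 1. → (16, 1)
4Q: (16, 1) + (4, 8). λ = (8 - 1)/(4 - 16) ≡ 7/7 mod 19. 7⁻¹ ≡ 11 (mod 19), so λ ≡ 1.
  x = λ² - 16 - 4 = 1 - 20 ≡ 0; y = λ·(16 - 0) - 1 ≡ 15. → (0, 15)
5Q: (0, 15) + (4, 8). λ = (8 - 15)/(4 - 0) ≡ 12/4 mod 19. 4⁻¹ ≡ 5 (mod 19) since 4·5 = 20 ≡ 1, so λ ≡ 3.
  x = λ² - 0 - 4 = 9 - 4 ≡ 5; y = λ·(0 - 5) - 15 ≡ 8. → (5, 8)
6Q: (5, 8) + (4, 8). λ = (8 - 8)/(4 - 5) ≡ 0/18 mod 19. 18⁻¹ ≡ 18 (mod 19), so λ ≡ 0.
  x = λ² - 5 - 4 = 0 - 9 ≡ 10; y = λ·(5 - 10) - 8 ≡ 11. → (10, 11)
7Q: (10, 11) + (4, 8). λ = (8 - 11)/(4 - 10) ≡ 16/13 mod 19. 13⁻¹ ≡ 3 (mod 19), so λ ≡ 10.
  x = λ² - 10 - 4 = 100 - 14 ≡ 10; y = λ·(10 - 10) - 11 ≡ 8. → (10, 8)
8Q: (10, 8) + (4, 8). λ = (8 - 8)/(4 - 10) ≡ 0/13 mod 19. 13⁻¹ ≡ 3 (mod 19) since 13·3 = 39 ≡ 1, so λ ≡ 0.
  x = λ² - 10 - 4 = 0 - 14 ≡ 5; y = λ·(10 - 5) - 8 ≡ 11. → (5, 11)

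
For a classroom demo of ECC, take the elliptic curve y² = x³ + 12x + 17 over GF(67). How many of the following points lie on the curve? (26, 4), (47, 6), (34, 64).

1

(26, 4): 4² ≡ 16, rhs ≡ 16 → on.
(47, 6): 6² ≡ 36, rhs ≡ 18 → off.
(34, 64): 64² ≡ 9, rhs ≡ 65 → off.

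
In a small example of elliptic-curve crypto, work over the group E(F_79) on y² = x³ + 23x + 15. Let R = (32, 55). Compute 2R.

tangent at (32, 55): λ = (3·32² + 23)/(2·55) ≡ 14/31. 31⁻¹ ≡ 51 (mod 79), so λ ≡ 14·51 ≡ 3.
  x = λ² - 32 - 32 = 9 - 64 ≡ 24; y = λ·(32 - 24) - 55 ≡ 48. → (24, 48)

(24, 48)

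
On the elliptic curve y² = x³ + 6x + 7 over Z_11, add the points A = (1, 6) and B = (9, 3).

(2, 4)

(1, 6) + (9, 3). λ = (3 - 6)/(9 - 1) ≡ 8/8 mod 11. 8⁻¹ ≡ 7 (mod 11), so λ ≡ 1.
  x = λ² - 1 - 9 = 1 - 10 ≡ 2; y = λ·(1 - 2) - 6 ≡ 4. → (2, 4)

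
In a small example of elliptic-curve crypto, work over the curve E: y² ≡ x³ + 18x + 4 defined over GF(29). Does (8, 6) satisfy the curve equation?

no

y² = 6² ≡ 7; x³ + 18x + 4 = 660 ≡ 22 (mod 29). 7 ≠ 22.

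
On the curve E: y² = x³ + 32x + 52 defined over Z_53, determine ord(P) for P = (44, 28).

2P: tangent at (44, 28): λ = (3·44² + 32)/(2·28) ≡ 10/3. 3⁻¹ ≡ 18 (mod 53) since 3·18 = 54 ≡ 1, so λ ≡ 10·18 ≡ 21.
  x = λ² - 44 - 44 = 441 - 88 ≡ 35; y = λ·(44 - 35) - 28 ≡ 2. → (35, 2)
3P: (35, 2) + (44, 28). λ = (28 - 2)/(44 - 35) ≡ 26/9 mod 53. 9⁻¹ ≡ 6 (mod 53), so λ ≡ 50.
  x = λ² - 35 - 44 = 2500 - 79 ≡ 36; y = λ·(35 - 36) - 2 ≡ 1. → (36, 1)
4P: (36, 1) + (44, 28). λ = (28 - 1)/(44 - 36) ≡ 27/8 mod 53. 8⁻¹ ≡ 20 (mod 53), so λ ≡ 10.
  x = λ² - 36 - 44 = 100 - 80 ≡ 20; y = λ·(36 - 20) - 1 ≡ 0. → (20, 0)
5P: (20, 0) + (44, 28). λ = (28 - 0)/(44 - 20) ≡ 28/24 mod 53. 24⁻¹ ≡ 42 (mod 53) since 24·42 = 1008 ≡ 1, so λ ≡ 10.
  x = λ² - 20 - 44 = 100 - 64 ≡ 36; y = λ·(20 - 36) - 0 ≡ 52. → (36, 52)
6P: (36, 52) + (44, 28). λ = (28 - 52)/(44 - 36) ≡ 29/8 mod 53. 8⁻¹ ≡ 20 (mod 53), so λ ≡ 50.
  x = λ² - 36 - 44 = 2500 - 80 ≡ 35; y = λ·(36 - 35) - 52 ≡ 51. → (35, 51)
7P: (35, 51) + (44, 28). λ = (28 - 51)/(44 - 35) ≡ 30/9 mod 53. 9⁻¹ ≡ 6 (mod 53), so λ ≡ 21.
  x = λ² - 35 - 44 = 441 - 79 ≡ 44; y = λ·(35 - 44) - 51 ≡ 25. → (44, 25)
8P: (44, 25) + (44, 28): same x and y₁ ≡ -y₂, so the sum is O.
8P = O, so the order is 8.

8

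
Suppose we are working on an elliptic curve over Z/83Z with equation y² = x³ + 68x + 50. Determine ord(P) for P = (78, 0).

2

2P: (78, 0) + (78, 0): same x and y₁ ≡ -y₂, so the sum is O.
2P = O, so the order is 2.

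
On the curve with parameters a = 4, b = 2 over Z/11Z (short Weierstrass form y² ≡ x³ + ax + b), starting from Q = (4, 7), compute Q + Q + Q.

O

Repeated addition: build up to 3Q.
2Q: tangent at (4, 7): λ = (3·4² + 4)/(2·7) ≡ 8/3. 3⁻¹ ≡ 4 (mod 11), so λ ≡ 8·4 ≡ 10.
  x = λ² - 4 - 4 = 100 - 8 ≡ 4; y = λ·(4 - 4) - 7 ≡ 4. → (4, 4)
3Q: (4, 4) + (4, 7): same x and y₁ ≡ -y₂, so the sum is the point at infinity.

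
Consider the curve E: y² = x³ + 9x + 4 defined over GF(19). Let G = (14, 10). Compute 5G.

(0, 2)

Repeated addition: build up to 5G.
2G: tangent at (14, 10): λ = (3·14² + 9)/(2·10) ≡ 8/1. 1⁻¹ ≡ 1 (mod 19) since 1·1 = 1 ≡ 1, so λ ≡ 8·1 ≡ 8.
  x = λ² - 14 - 14 = 64 - 28 ≡ 17; y = λ·(14 - 17) - 10 ≡ 4. → (17, 4)
3G: (17, 4) + (14, 10). λ = (10 - 4)/(14 - 17) ≡ 6/16 mod 19. 16⁻¹ ≡ 6 (mod 19), so λ ≡ 17.
  x = λ² - 17 - 14 = 289 - 31 ≡ 11; y = λ·(17 - 11) - 4 ≡ 3. → (11, 3)
4G: (11, 3) + (14, 10). λ = (10 - 3)/(14 - 11) ≡ 7/3 mod 19. 3⁻¹ ≡ 13 (mod 19), so λ ≡ 15.
  x = λ² - 11 - 14 = 225 - 25 ≡ 10; y = λ·(11 - 10) - 3 ≡ 12. → (10, 12)
5G: (10, 12) + (14, 10). λ = (10 - 12)/(14 - 10) ≡ 17/4 mod 19. 4⁻¹ ≡ 5 (mod 19) since 4·5 = 20 ≡ 1, so λ ≡ 9.
  x = λ² - 10 - 14 = 81 - 24 ≡ 0; y = λ·(10 - 0) - 12 ≡ 2. → (0, 2)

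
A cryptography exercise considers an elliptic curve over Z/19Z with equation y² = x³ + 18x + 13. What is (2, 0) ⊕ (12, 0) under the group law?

(5, 0)

(2, 0) + (12, 0). λ = (0 - 0)/(12 - 2) ≡ 0/10 mod 19. 10⁻¹ ≡ 2 (mod 19), so λ ≡ 0.
  x = λ² - 2 - 12 = 0 - 14 ≡ 5; y = λ·(2 - 5) - 0 ≡ 0. → (5, 0)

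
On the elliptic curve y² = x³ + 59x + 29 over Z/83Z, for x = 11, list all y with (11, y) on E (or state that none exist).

x³ + 59x + 29 = 2009 ≡ 17 (mod 83).
Square roots of 17 mod 83: 10 and 73 (since 10² = 100 ≡ 17).

10, 73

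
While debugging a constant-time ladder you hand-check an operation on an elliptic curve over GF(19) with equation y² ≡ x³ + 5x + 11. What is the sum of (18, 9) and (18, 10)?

O

The two points share x = 18 and their y-coordinates satisfy 9 + 10 ≡ 0 (mod 19), so they are inverses. Their sum is 𝒪.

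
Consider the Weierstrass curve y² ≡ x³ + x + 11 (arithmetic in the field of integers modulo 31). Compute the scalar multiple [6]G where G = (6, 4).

(16, 0)

Double-and-add on 6 = (110)₂. Start with G = (6, 4) for the leading 1-bit.
double: tangent at (6, 4): λ = (3·6² + 1)/(2·4) ≡ 16/8. 8⁻¹ ≡ 4 (mod 31) since 8·4 = 32 ≡ 1, so λ ≡ 16·4 ≡ 2.
  x = λ² - 6 - 6 = 4 - 12 ≡ 23; y = λ·(6 - 23) - 4 ≡ 24. → (23, 24)
add G: (23, 24) + (6, 4). λ = (4 - 24)/(6 - 23) ≡ 11/14 mod 31. 14⁻¹ ≡ 20 (mod 31) since 14·20 = 280 ≡ 1, so λ ≡ 3.
  x = λ² - 23 - 6 = 9 - 29 ≡ 11; y = λ·(23 - 11) - 24 ≡ 12. → (11, 12)
double: tangent at (11, 12): λ = (3·11² + 1)/(2·12) ≡ 23/24. 24⁻¹ ≡ 22 (mod 31), so λ ≡ 23·22 ≡ 10.
  x = λ² - 11 - 11 = 100 - 22 ≡ 16; y = λ·(11 - 16) - 12 ≡ 0. → (16, 0)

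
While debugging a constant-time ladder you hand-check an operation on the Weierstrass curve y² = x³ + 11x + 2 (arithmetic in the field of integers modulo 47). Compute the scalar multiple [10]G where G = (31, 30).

(23, 25)

Repeated addition: build up to 10G.
2G: tangent at (31, 30): λ = (3·31² + 11)/(2·30) ≡ 27/13. 13⁻¹ ≡ 29 (mod 47), so λ ≡ 27·29 ≡ 31.
  x = λ² - 31 - 31 = 961 - 62 ≡ 6; y = λ·(31 - 6) - 30 ≡ 40. → (6, 40)
3G: (6, 40) + (31, 30). λ = (30 - 40)/(31 - 6) ≡ 37/25 mod 47. 25⁻¹ ≡ 32 (mod 47), so λ ≡ 9.
  x = λ² - 6 - 31 = 81 - 37 ≡ 44; y = λ·(6 - 44) - 40 ≡ 41. → (44, 41)
4G: (44, 41) + (31, 30). λ = (30 - 41)/(31 - 44) ≡ 36/34 mod 47. 34⁻¹ ≡ 18 (mod 47) since 34·18 = 612 ≡ 1, so λ ≡ 37.
  x = λ² - 44 - 31 = 1369 - 75 ≡ 25; y = λ·(44 - 25) - 41 ≡ 4. → (25, 4)
5G: (25, 4) + (31, 30). λ = (30 - 4)/(31 - 25) ≡ 26/6 mod 47. 6⁻¹ ≡ 8 (mod 47), so λ ≡ 20.
  x = λ² - 25 - 31 = 400 - 56 ≡ 15; y = λ·(25 - 15) - 4 ≡ 8. → (15, 8)
6G: (15, 8) + (31, 30). λ = (30 - 8)/(31 - 15) ≡ 22/16 mod 47. 16⁻¹ ≡ 3 (mod 47) since 16·3 = 48 ≡ 1, so λ ≡ 19.
  x = λ² - 15 - 31 = 361 - 46 ≡ 33; y = λ·(15 - 33) - 8 ≡ 26. → (33, 26)
7G: (33, 26) + (31, 30). λ = (30 - 26)/(31 - 33) ≡ 4/45 mod 47. 45⁻¹ ≡ 23 (mod 47), so λ ≡ 45.
  x = λ² - 33 - 31 = 2025 - 64 ≡ 34; y = λ·(33 - 34) - 26 ≡ 23. → (34, 23)
8G: (34, 23) + (31, 30). λ = (30 - 23)/(31 - 34) ≡ 7/44 mod 47. 44⁻¹ ≡ 31 (mod 47), so λ ≡ 29.
  x = λ² - 34 - 31 = 841 - 65 ≡ 24; y = λ·(34 - 24) - 23 ≡ 32. → (24, 32)
9G: (24, 32) + (31, 30). λ = (30 - 32)/(31 - 24) ≡ 45/7 mod 47. 7⁻¹ ≡ 27 (mod 47), so λ ≡ 40.
  x = λ² - 24 - 31 = 1600 - 55 ≡ 41; y = λ·(24 - 41) - 32 ≡ 40. → (41, 40)
10G: (41, 40) + (31, 30). λ = (30 - 40)/(31 - 41) ≡ 37/37 mod 47. 37⁻¹ ≡ 14 (mod 47) since 37·14 = 518 ≡ 1, so λ ≡ 1.
  x = λ² - 41 - 31 = 1 - 72 ≡ 23; y = λ·(41 - 23) - 40 ≡ 25. → (23, 25)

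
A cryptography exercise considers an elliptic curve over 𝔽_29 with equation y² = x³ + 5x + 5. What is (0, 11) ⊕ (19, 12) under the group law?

(19, 17)

(0, 11) + (19, 12). λ = (12 - 11)/(19 - 0) ≡ 1/19 mod 29. 19⁻¹ ≡ 26 (mod 29), so λ ≡ 26.
  x = λ² - 0 - 19 = 676 - 19 ≡ 19; y = λ·(0 - 19) - 11 ≡ 17. → (19, 17)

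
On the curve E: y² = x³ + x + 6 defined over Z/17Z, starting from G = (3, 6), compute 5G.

Repeated addition: build up to 5G.
2G: tangent at (3, 6): λ = (3·3² + 1)/(2·6) ≡ 11/12. 12⁻¹ ≡ 10 (mod 17), so λ ≡ 11·10 ≡ 8.
  x = λ² - 3 - 3 = 64 - 6 ≡ 7; y = λ·(3 - 7) - 6 ≡ 13. → (7, 13)
3G: (7, 13) + (3, 6). λ = (6 - 13)/(3 - 7) ≡ 10/13 mod 17. 13⁻¹ ≡ 4 (mod 17) since 13·4 = 52 ≡ 1, so λ ≡ 6.
  x = λ² - 7 - 3 = 36 - 10 ≡ 9; y = λ·(7 - 9) - 13 ≡ 9. → (9, 9)
4G: (9, 9) + (3, 6). λ = (6 - 9)/(3 - 9) ≡ 14/11 mod 17. 11⁻¹ ≡ 14 (mod 17) since 11·14 = 154 ≡ 1, so λ ≡ 9.
  x = λ² - 9 - 3 = 81 - 12 ≡ 1; y = λ·(9 - 1) - 9 ≡ 12. → (1, 12)
5G: (1, 12) + (3, 6). λ = (6 - 12)/(3 - 1) ≡ 11/2 mod 17. 2⁻¹ ≡ 9 (mod 17), so λ ≡ 14.
  x = λ² - 1 - 3 = 196 - 4 ≡ 5; y = λ·(1 - 5) - 12 ≡ 0. → (5, 0)

(5, 0)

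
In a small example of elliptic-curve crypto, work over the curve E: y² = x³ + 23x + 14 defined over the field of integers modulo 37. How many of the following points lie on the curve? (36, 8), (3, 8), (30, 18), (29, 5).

2

(36, 8): 8² ≡ 27, rhs ≡ 27 → on.
(3, 8): 8² ≡ 27, rhs ≡ 36 → off.
(30, 18): 18² ≡ 28, rhs ≡ 28 → on.
(29, 5): 5² ≡ 25, rhs ≡ 21 → off.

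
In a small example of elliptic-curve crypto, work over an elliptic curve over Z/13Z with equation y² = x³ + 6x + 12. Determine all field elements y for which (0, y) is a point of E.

5, 8

x³ + 6x + 12 = 12 ≡ 12 (mod 13).
Square roots of 12 mod 13: 5 and 8 (since 5² = 25 ≡ 12).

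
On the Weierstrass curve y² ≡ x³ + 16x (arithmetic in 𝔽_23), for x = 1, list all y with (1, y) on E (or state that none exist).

x³ + 16x + 0 = 17 ≡ 17 (mod 23).
17 is a non-residue mod 23; no y exists.

none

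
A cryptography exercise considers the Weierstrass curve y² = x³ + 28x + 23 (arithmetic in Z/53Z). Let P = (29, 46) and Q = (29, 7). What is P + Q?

The two points share x = 29 and their y-coordinates satisfy 46 + 7 ≡ 0 (mod 53), so they are inverses. Their sum is ∞.

O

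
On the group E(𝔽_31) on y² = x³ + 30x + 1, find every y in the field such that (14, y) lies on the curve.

none

x³ + 30x + 1 = 3165 ≡ 3 (mod 31).
3 is a non-residue mod 31; no y exists.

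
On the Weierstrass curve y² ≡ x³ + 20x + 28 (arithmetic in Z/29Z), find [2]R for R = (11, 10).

(1, 22)

tangent at (11, 10): λ = (3·11² + 20)/(2·10) ≡ 6/20. 20⁻¹ ≡ 16 (mod 29), so λ ≡ 6·16 ≡ 9.
  x = λ² - 11 - 11 = 81 - 22 ≡ 1; y = λ·(11 - 1) - 10 ≡ 22. → (1, 22)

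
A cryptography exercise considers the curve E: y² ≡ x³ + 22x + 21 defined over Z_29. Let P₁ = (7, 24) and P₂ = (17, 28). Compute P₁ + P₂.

(7, 24) + (17, 28). λ = (28 - 24)/(17 - 7) ≡ 4/10 mod 29. 10⁻¹ ≡ 3 (mod 29), so λ ≡ 12.
  x = λ² - 7 - 17 = 144 - 24 ≡ 4; y = λ·(7 - 4) - 24 ≡ 12. → (4, 12)

(4, 12)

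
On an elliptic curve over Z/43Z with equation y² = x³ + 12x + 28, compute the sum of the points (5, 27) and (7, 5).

(23, 42)

(5, 27) + (7, 5). λ = (5 - 27)/(7 - 5) ≡ 21/2 mod 43. 2⁻¹ ≡ 22 (mod 43), so λ ≡ 32.
  x = λ² - 5 - 7 = 1024 - 12 ≡ 23; y = λ·(5 - 23) - 27 ≡ 42. → (23, 42)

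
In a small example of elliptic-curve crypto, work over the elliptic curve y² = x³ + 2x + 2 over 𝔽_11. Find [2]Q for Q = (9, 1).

tangent at (9, 1): λ = (3·9² + 2)/(2·1) ≡ 3/2. 2⁻¹ ≡ 6 (mod 11) since 2·6 = 12 ≡ 1, so λ ≡ 3·6 ≡ 7.
  x = λ² - 9 - 9 = 49 - 18 ≡ 9; y = λ·(9 - 9) - 1 ≡ 10. → (9, 10)

(9, 10)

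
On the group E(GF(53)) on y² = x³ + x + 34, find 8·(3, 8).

Write Q = (3, 8).
Repeated addition: build up to 8Q.
2Q: tangent at (3, 8): λ = (3·3² + 1)/(2·8) ≡ 28/16. 16⁻¹ ≡ 10 (mod 53) since 16·10 = 160 ≡ 1, so λ ≡ 28·10 ≡ 15.
  x = λ² - 3 - 3 = 225 - 6 ≡ 7; y = λ·(3 - 7) - 8 ≡ 38. → (7, 38)
3Q: (7, 38) + (3, 8). λ = (8 - 38)/(3 - 7) ≡ 23/49 mod 53. 49⁻¹ ≡ 13 (mod 53), so λ ≡ 34.
  x = λ² - 7 - 3 = 1156 - 10 ≡ 33; y = λ·(7 - 33) - 38 ≡ 32. → (33, 32)
4Q: (33, 32) + (3, 8). λ = (8 - 32)/(3 - 33) ≡ 29/23 mod 53. 23⁻¹ ≡ 30 (mod 53), so λ ≡ 22.
  x = λ² - 33 - 3 = 484 - 36 ≡ 24; y = λ·(33 - 24) - 32 ≡ 7. → (24, 7)
5Q: (24, 7) + (3, 8). λ = (8 - 7)/(3 - 24) ≡ 1/32 mod 53. 32⁻¹ ≡ 5 (mod 53), so λ ≡ 5.
  x = λ² - 24 - 3 = 25 - 27 ≡ 51; y = λ·(24 - 51) - 7 ≡ 17. → (51, 17)
6Q: (51, 17) + (3, 8). λ = (8 - 17)/(3 - 51) ≡ 44/5 mod 53. 5⁻¹ ≡ 32 (mod 53), so λ ≡ 30.
  x = λ² - 51 - 3 = 900 - 54 ≡ 51; y = λ·(51 - 51) - 17 ≡ 36. → (51, 36)
7Q: (51, 36) + (3, 8). λ = (8 - 36)/(3 - 51) ≡ 25/5 mod 53. 5⁻¹ ≡ 32 (mod 53) since 5·32 = 160 ≡ 1, so λ ≡ 5.
  x = λ² - 51 - 3 = 25 - 54 ≡ 24; y = λ·(51 - 24) - 36 ≡ 46. → (24, 46)
8Q: (24, 46) + (3, 8). λ = (8 - 46)/(3 - 24) ≡ 15/32 mod 53. 32⁻¹ ≡ 5 (mod 53), so λ ≡ 22.
  x = λ² - 24 - 3 = 484 - 27 ≡ 33; y = λ·(24 - 33) - 46 ≡ 21. → (33, 21)

(33, 21)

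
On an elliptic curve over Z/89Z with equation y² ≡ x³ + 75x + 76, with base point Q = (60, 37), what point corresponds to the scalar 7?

Double-and-add on 7 = (111)₂. Start with Q = (60, 37) for the leading 1-bit.
double: tangent at (60, 37): λ = (3·60² + 75)/(2·37) ≡ 17/74. 74⁻¹ ≡ 83 (mod 89), so λ ≡ 17·83 ≡ 76.
  x = λ² - 60 - 60 = 5776 - 120 ≡ 49; y = λ·(60 - 49) - 37 ≡ 87. → (49, 87)
add Q: (49, 87) + (60, 37). λ = (37 - 87)/(60 - 49) ≡ 39/11 mod 89. 11⁻¹ ≡ 81 (mod 89), so λ ≡ 44.
  x = λ² - 49 - 60 = 1936 - 109 ≡ 47; y = λ·(49 - 47) - 87 ≡ 1. → (47, 1)
double: tangent at (47, 1): λ = (3·47² + 75)/(2·1) ≡ 27/2. 2⁻¹ ≡ 45 (mod 89), so λ ≡ 27·45 ≡ 58.
  x = λ² - 47 - 47 = 3364 - 94 ≡ 66; y = λ·(47 - 66) - 1 ≡ 54. → (66, 54)
add Q: (66, 54) + (60, 37). λ = (37 - 54)/(60 - 66) ≡ 72/83 mod 89. 83⁻¹ ≡ 74 (mod 89), so λ ≡ 77.
  x = λ² - 66 - 60 = 5929 - 126 ≡ 18; y = λ·(66 - 18) - 54 ≡ 82. → (18, 82)

(18, 82)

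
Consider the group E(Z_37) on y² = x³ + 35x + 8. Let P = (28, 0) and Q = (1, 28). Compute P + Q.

(4, 8)

(28, 0) + (1, 28). λ = (28 - 0)/(1 - 28) ≡ 28/10 mod 37. 10⁻¹ ≡ 26 (mod 37), so λ ≡ 25.
  x = λ² - 28 - 1 = 625 - 29 ≡ 4; y = λ·(28 - 4) - 0 ≡ 8. → (4, 8)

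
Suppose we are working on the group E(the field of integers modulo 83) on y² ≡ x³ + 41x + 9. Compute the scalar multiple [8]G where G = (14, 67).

(78, 54)

Repeated addition: build up to 8G.
2G: tangent at (14, 67): λ = (3·14² + 41)/(2·67) ≡ 48/51. 51⁻¹ ≡ 70 (mod 83) since 51·70 = 3570 ≡ 1, so λ ≡ 48·70 ≡ 40.
  x = λ² - 14 - 14 = 1600 - 28 ≡ 78; y = λ·(14 - 78) - 67 ≡ 29. → (78, 29)
3G: (78, 29) + (14, 67). λ = (67 - 29)/(14 - 78) ≡ 38/19 mod 83. 19⁻¹ ≡ 35 (mod 83) since 19·35 = 665 ≡ 1, so λ ≡ 2.
  x = λ² - 78 - 14 = 4 - 92 ≡ 78; y = λ·(78 - 78) - 29 ≡ 54. → (78, 54)
4G: (78, 54) + (14, 67). λ = (67 - 54)/(14 - 78) ≡ 13/19 mod 83. 19⁻¹ ≡ 35 (mod 83), so λ ≡ 40.
  x = λ² - 78 - 14 = 1600 - 92 ≡ 14; y = λ·(78 - 14) - 54 ≡ 16. → (14, 16)
5G: (14, 16) + (14, 67): same x and y₁ ≡ -y₂, so the sum is the point at infinity.
6G: the point at infinity + (14, 67) = (14, 67) (identity).
7G: tangent at (14, 67): λ = (3·14² + 41)/(2·67) ≡ 48/51. 51⁻¹ ≡ 70 (mod 83), so λ ≡ 48·70 ≡ 40.
  x = λ² - 14 - 14 = 1600 - 28 ≡ 78; y = λ·(14 - 78) - 67 ≡ 29. → (78, 29)
8G: (78, 29) + (14, 67). λ = (67 - 29)/(14 - 78) ≡ 38/19 mod 83. 19⁻¹ ≡ 35 (mod 83), so λ ≡ 2.
  x = λ² - 78 - 14 = 4 - 92 ≡ 78; y = λ·(78 - 78) - 29 ≡ 54. → (78, 54)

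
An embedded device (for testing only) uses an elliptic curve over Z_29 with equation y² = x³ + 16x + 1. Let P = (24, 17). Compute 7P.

Repeated addition: build up to 7P.
2P: tangent at (24, 17): λ = (3·24² + 16)/(2·17) ≡ 4/5. 5⁻¹ ≡ 6 (mod 29) since 5·6 = 30 ≡ 1, so λ ≡ 4·6 ≡ 24.
  x = λ² - 24 - 24 = 576 - 48 ≡ 6; y = λ·(24 - 6) - 17 ≡ 9. → (6, 9)
3P: (6, 9) + (24, 17). λ = (17 - 9)/(24 - 6) ≡ 8/18 mod 29. 18⁻¹ ≡ 21 (mod 29) since 18·21 = 378 ≡ 1, so λ ≡ 23.
  x = λ² - 6 - 24 = 529 - 30 ≡ 6; y = λ·(6 - 6) - 9 ≡ 20. → (6, 20)
4P: (6, 20) + (24, 17). λ = (17 - 20)/(24 - 6) ≡ 26/18 mod 29. 18⁻¹ ≡ 21 (mod 29) since 18·21 = 378 ≡ 1, so λ ≡ 24.
  x = λ² - 6 - 24 = 576 - 30 ≡ 24; y = λ·(6 - 24) - 20 ≡ 12. → (24, 12)
5P: (24, 12) + (24, 17): same x and y₁ ≡ -y₂, so the sum is O.
6P: O + (24, 17) = (24, 17) (identity).
7P: tangent at (24, 17): λ = (3·24² + 16)/(2·17) ≡ 4/5. 5⁻¹ ≡ 6 (mod 29) since 5·6 = 30 ≡ 1, so λ ≡ 4·6 ≡ 24.
  x = λ² - 24 - 24 = 576 - 48 ≡ 6; y = λ·(24 - 6) - 17 ≡ 9. → (6, 9)

(6, 9)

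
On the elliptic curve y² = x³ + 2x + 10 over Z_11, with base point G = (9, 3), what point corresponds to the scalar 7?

Double-and-add on 7 = (111)₂. Start with G = (9, 3) for the leading 1-bit.
double: tangent at (9, 3): λ = (3·9² + 2)/(2·3) ≡ 3/6. 6⁻¹ ≡ 2 (mod 11), so λ ≡ 3·2 ≡ 6.
  x = λ² - 9 - 9 = 36 - 18 ≡ 7; y = λ·(9 - 7) - 3 ≡ 9. → (7, 9)
add G: (7, 9) + (9, 3). λ = (3 - 9)/(9 - 7) ≡ 5/2 mod 11. 2⁻¹ ≡ 6 (mod 11), so λ ≡ 8.
  x = λ² - 7 - 9 = 64 - 16 ≡ 4; y = λ·(7 - 4) - 9 ≡ 4. → (4, 4)
double: tangent at (4, 4): λ = (3·4² + 2)/(2·4) ≡ 6/8. 8⁻¹ ≡ 7 (mod 11), so λ ≡ 6·7 ≡ 9.
  x = λ² - 4 - 4 = 81 - 8 ≡ 7; y = λ·(4 - 7) - 4 ≡ 2. → (7, 2)
add G: (7, 2) + (9, 3). λ = (3 - 2)/(9 - 7) ≡ 1/2 mod 11. 2⁻¹ ≡ 6 (mod 11), so λ ≡ 6.
  x = λ² - 7 - 9 = 36 - 16 ≡ 9; y = λ·(7 - 9) - 2 ≡ 8. → (9, 8)

(9, 8)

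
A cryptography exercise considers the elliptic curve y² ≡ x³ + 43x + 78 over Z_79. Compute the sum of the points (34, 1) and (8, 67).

(57, 27)

(34, 1) + (8, 67). λ = (67 - 1)/(8 - 34) ≡ 66/53 mod 79. 53⁻¹ ≡ 3 (mod 79), so λ ≡ 40.
  x = λ² - 34 - 8 = 1600 - 42 ≡ 57; y = λ·(34 - 57) - 1 ≡ 27. → (57, 27)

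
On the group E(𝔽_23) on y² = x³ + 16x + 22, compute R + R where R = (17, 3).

(20, 4)

tangent at (17, 3): λ = (3·17² + 16)/(2·3) ≡ 9/6. 6⁻¹ ≡ 4 (mod 23), so λ ≡ 9·4 ≡ 13.
  x = λ² - 17 - 17 = 169 - 34 ≡ 20; y = λ·(17 - 20) - 3 ≡ 4. → (20, 4)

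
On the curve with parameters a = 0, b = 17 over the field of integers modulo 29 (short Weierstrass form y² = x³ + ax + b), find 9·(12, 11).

Write P = (12, 11).
Repeated addition: build up to 9P.
2P: tangent at (12, 11): λ = (3·12² + 0)/(2·11) ≡ 26/22. 22⁻¹ ≡ 4 (mod 29), so λ ≡ 26·4 ≡ 17.
  x = λ² - 12 - 12 = 289 - 24 ≡ 4; y = λ·(12 - 4) - 11 ≡ 9. → (4, 9)
3P: (4, 9) + (12, 11). λ = (11 - 9)/(12 - 4) ≡ 2/8 mod 29. 8⁻¹ ≡ 11 (mod 29), so λ ≡ 22.
  x = λ² - 4 - 12 = 484 - 16 ≡ 4; y = λ·(4 - 4) - 9 ≡ 20. → (4, 20)
4P: (4, 20) + (12, 11). λ = (11 - 20)/(12 - 4) ≡ 20/8 mod 29. 8⁻¹ ≡ 11 (mod 29) since 8·11 = 88 ≡ 1, so λ ≡ 17.
  x = λ² - 4 - 12 = 289 - 16 ≡ 12; y = λ·(4 - 12) - 20 ≡ 18. → (12, 18)
5P: (12, 18) + (12, 11): same x and y₁ ≡ -y₂, so the sum is O.
6P: O + (12, 11) = (12, 11) (identity).
7P: tangent at (12, 11): λ = (3·12² + 0)/(2·11) ≡ 26/22. 22⁻¹ ≡ 4 (mod 29), so λ ≡ 26·4 ≡ 17.
  x = λ² - 12 - 12 = 289 - 24 ≡ 4; y = λ·(12 - 4) - 11 ≡ 9. → (4, 9)
8P: (4, 9) + (12, 11). λ = (11 - 9)/(12 - 4) ≡ 2/8 mod 29. 8⁻¹ ≡ 11 (mod 29), so λ ≡ 22.
  x = λ² - 4 - 12 = 484 - 16 ≡ 4; y = λ·(4 - 4) - 9 ≡ 20. → (4, 20)
9P: (4, 20) + (12, 11). λ = (11 - 20)/(12 - 4) ≡ 20/8 mod 29. 8⁻¹ ≡ 11 (mod 29), so λ ≡ 17.
  x = λ² - 4 - 12 = 289 - 16 ≡ 12; y = λ·(4 - 12) - 20 ≡ 18. → (12, 18)

(12, 18)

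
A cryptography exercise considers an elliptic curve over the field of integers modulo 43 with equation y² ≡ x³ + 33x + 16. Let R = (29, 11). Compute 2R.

tangent at (29, 11): λ = (3·29² + 33)/(2·11) ≡ 19/22. 22⁻¹ ≡ 2 (mod 43) since 22·2 = 44 ≡ 1, so λ ≡ 19·2 ≡ 38.
  x = λ² - 29 - 29 = 1444 - 58 ≡ 10; y = λ·(29 - 10) - 11 ≡ 23. → (10, 23)

(10, 23)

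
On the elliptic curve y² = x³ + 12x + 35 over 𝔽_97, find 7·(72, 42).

Write Q = (72, 42).
Repeated addition: build up to 7Q.
2Q: tangent at (72, 42): λ = (3·72² + 12)/(2·42) ≡ 44/84. 84⁻¹ ≡ 82 (mod 97) since 84·82 = 6888 ≡ 1, so λ ≡ 44·82 ≡ 19.
  x = λ² - 72 - 72 = 361 - 144 ≡ 23; y = λ·(72 - 23) - 42 ≡ 16. → (23, 16)
3Q: (23, 16) + (72, 42). λ = (42 - 16)/(72 - 23) ≡ 26/49 mod 97. 49⁻¹ ≡ 2 (mod 97), so λ ≡ 52.
  x = λ² - 23 - 72 = 2704 - 95 ≡ 87; y = λ·(23 - 87) - 16 ≡ 51. → (87, 51)
4Q: (87, 51) + (72, 42). λ = (42 - 51)/(72 - 87) ≡ 88/82 mod 97. 82⁻¹ ≡ 84 (mod 97), so λ ≡ 20.
  x = λ² - 87 - 72 = 400 - 159 ≡ 47; y = λ·(87 - 47) - 51 ≡ 70. → (47, 70)
5Q: (47, 70) + (72, 42). λ = (42 - 70)/(72 - 47) ≡ 69/25 mod 97. 25⁻¹ ≡ 66 (mod 97) since 25·66 = 1650 ≡ 1, so λ ≡ 92.
  x = λ² - 47 - 72 = 8464 - 119 ≡ 3; y = λ·(47 - 3) - 70 ≡ 1. → (3, 1)
6Q: (3, 1) + (72, 42). λ = (42 - 1)/(72 - 3) ≡ 41/69 mod 97. 69⁻¹ ≡ 45 (mod 97) since 69·45 = 3105 ≡ 1, so λ ≡ 2.
  x = λ² - 3 - 72 = 4 - 75 ≡ 26; y = λ·(3 - 26) - 1 ≡ 50. → (26, 50)
7Q: (26, 50) + (72, 42). λ = (42 - 50)/(72 - 26) ≡ 89/46 mod 97. 46⁻¹ ≡ 19 (mod 97), so λ ≡ 42.
  x = λ² - 26 - 72 = 1764 - 98 ≡ 17; y = λ·(26 - 17) - 50 ≡ 37. → (17, 37)

(17, 37)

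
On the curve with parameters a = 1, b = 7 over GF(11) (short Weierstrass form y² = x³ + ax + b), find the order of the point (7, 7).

5

2P: tangent at (7, 7): λ = (3·7² + 1)/(2·7) ≡ 5/3. 3⁻¹ ≡ 4 (mod 11), so λ ≡ 5·4 ≡ 9.
  x = λ² - 7 - 7 = 81 - 14 ≡ 1; y = λ·(7 - 1) - 7 ≡ 3. → (1, 3)
3P: (1, 3) + (7, 7). λ = (7 - 3)/(7 - 1) ≡ 4/6 mod 11. 6⁻¹ ≡ 2 (mod 11), so λ ≡ 8.
  x = λ² - 1 - 7 = 64 - 8 ≡ 1; y = λ·(1 - 1) - 3 ≡ 8. → (1, 8)
4P: (1, 8) + (7, 7). λ = (7 - 8)/(7 - 1) ≡ 10/6 mod 11. 6⁻¹ ≡ 2 (mod 11) since 6·2 = 12 ≡ 1, so λ ≡ 9.
  x = λ² - 1 - 7 = 81 - 8 ≡ 7; y = λ·(1 - 7) - 8 ≡ 4. → (7, 4)
5P: (7, 4) + (7, 7): same x and y₁ ≡ -y₂, so the sum is 𝒪.
5P = 𝒪, so the order is 5.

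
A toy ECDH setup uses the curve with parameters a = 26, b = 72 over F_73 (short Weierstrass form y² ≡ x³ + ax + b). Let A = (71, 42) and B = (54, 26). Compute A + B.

(33, 41)

(71, 42) + (54, 26). λ = (26 - 42)/(54 - 71) ≡ 57/56 mod 73. 56⁻¹ ≡ 30 (mod 73) since 56·30 = 1680 ≡ 1, so λ ≡ 31.
  x = λ² - 71 - 54 = 961 - 125 ≡ 33; y = λ·(71 - 33) - 42 ≡ 41. → (33, 41)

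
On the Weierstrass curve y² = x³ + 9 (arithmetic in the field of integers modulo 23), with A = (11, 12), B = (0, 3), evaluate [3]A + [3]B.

First 3A:
Repeated addition: build up to 3A.
2A: tangent at (11, 12): λ = (3·11² + 0)/(2·12) ≡ 18/1. 1⁻¹ ≡ 1 (mod 23) since 1·1 = 1 ≡ 1, so λ ≡ 18·1 ≡ 18.
  x = λ² - 11 - 11 = 324 - 22 ≡ 3; y = λ·(11 - 3) - 12 ≡ 17. → (3, 17)
3A: (3, 17) + (11, 12). λ = (12 - 17)/(11 - 3) ≡ 18/8 mod 23. 8⁻¹ ≡ 3 (mod 23) since 8·3 = 24 ≡ 1, so λ ≡ 8.
  x = λ² - 3 - 11 = 64 - 14 ≡ 4; y = λ·(3 - 4) - 17 ≡ 21. → (4, 21)
3A = (4, 21).
Next 3B:
Repeated addition: build up to 3B.
2B: tangent at (0, 3): λ = (3·0² + 0)/(2·3) ≡ 0/6. 6⁻¹ ≡ 4 (mod 23), so λ ≡ 0·4 ≡ 0.
  x = λ² - 0 - 0 = 0 - 0 ≡ 0; y = λ·(0 - 0) - 3 ≡ 20. → (0, 20)
3B: (0, 20) + (0, 3): same x and y₁ ≡ -y₂, so the sum is 𝒪.
3B = 𝒪.
Finally 3A + 3B:
(4, 21) + 𝒪 = (4, 21) (identity).

(4, 21)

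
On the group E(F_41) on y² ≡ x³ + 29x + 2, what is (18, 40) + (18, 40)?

(26, 28)

tangent at (18, 40): λ = (3·18² + 29)/(2·40) ≡ 17/39. 39⁻¹ ≡ 20 (mod 41), so λ ≡ 17·20 ≡ 12.
  x = λ² - 18 - 18 = 144 - 36 ≡ 26; y = λ·(18 - 26) - 40 ≡ 28. → (26, 28)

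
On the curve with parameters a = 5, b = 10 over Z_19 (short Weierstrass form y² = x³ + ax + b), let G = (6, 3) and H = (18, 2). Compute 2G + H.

First 2G:
Repeated addition: build up to 2G.
2G: tangent at (6, 3): λ = (3·6² + 5)/(2·3) ≡ 18/6. 6⁻¹ ≡ 16 (mod 19), so λ ≡ 18·16 ≡ 3.
  x = λ² - 6 - 6 = 9 - 12 ≡ 16; y = λ·(6 - 16) - 3 ≡ 5. → (16, 5)
2G = (16, 5).
Finally 2G + H:
(16, 5) + (18, 2). λ = (2 - 5)/(18 - 16) ≡ 16/2 mod 19. 2⁻¹ ≡ 10 (mod 19) since 2·10 = 20 ≡ 1, so λ ≡ 8.
  x = λ² - 16 - 18 = 64 - 34 ≡ 11; y = λ·(16 - 11) - 5 ≡ 16. → (11, 16)

(11, 16)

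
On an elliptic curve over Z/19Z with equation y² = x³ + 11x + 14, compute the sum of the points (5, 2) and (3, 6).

(15, 18)

(5, 2) + (3, 6). λ = (6 - 2)/(3 - 5) ≡ 4/17 mod 19. 17⁻¹ ≡ 9 (mod 19), so λ ≡ 17.
  x = λ² - 5 - 3 = 289 - 8 ≡ 15; y = λ·(5 - 15) - 2 ≡ 18. → (15, 18)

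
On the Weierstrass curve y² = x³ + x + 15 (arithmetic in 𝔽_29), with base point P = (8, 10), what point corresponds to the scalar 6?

(9, 17)

Double-and-add on 6 = (110)₂. Start with P = (8, 10) for the leading 1-bit.
double: tangent at (8, 10): λ = (3·8² + 1)/(2·10) ≡ 19/20. 20⁻¹ ≡ 16 (mod 29), so λ ≡ 19·16 ≡ 14.
  x = λ² - 8 - 8 = 196 - 16 ≡ 6; y = λ·(8 - 6) - 10 ≡ 18. → (6, 18)
add P: (6, 18) + (8, 10). λ = (10 - 18)/(8 - 6) ≡ 21/2 mod 29. 2⁻¹ ≡ 15 (mod 29) since 2·15 = 30 ≡ 1, so λ ≡ 25.
  x = λ² - 6 - 8 = 625 - 14 ≡ 2; y = λ·(6 - 2) - 18 ≡ 24. → (2, 24)
double: tangent at (2, 24): λ = (3·2² + 1)/(2·24) ≡ 13/19. 19⁻¹ ≡ 26 (mod 29) since 19·26 = 494 ≡ 1, so λ ≡ 13·26 ≡ 19.
  x = λ² - 2 - 2 = 361 - 4 ≡ 9; y = λ·(2 - 9) - 24 ≡ 17. → (9, 17)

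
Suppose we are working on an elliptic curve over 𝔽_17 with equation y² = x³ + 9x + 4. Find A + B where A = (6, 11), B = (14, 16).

(12, 15)

(6, 11) + (14, 16). λ = (16 - 11)/(14 - 6) ≡ 5/8 mod 17. 8⁻¹ ≡ 15 (mod 17) since 8·15 = 120 ≡ 1, so λ ≡ 7.
  x = λ² - 6 - 14 = 49 - 20 ≡ 12; y = λ·(6 - 12) - 11 ≡ 15. → (12, 15)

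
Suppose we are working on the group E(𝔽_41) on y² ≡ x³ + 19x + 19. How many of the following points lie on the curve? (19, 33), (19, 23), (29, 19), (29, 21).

2

(19, 33): 33² ≡ 23, rhs ≡ 23 → on.
(19, 23): 23² ≡ 37, rhs ≡ 23 → off.
(29, 19): 19² ≡ 33, rhs ≡ 31 → off.
(29, 21): 21² ≡ 31, rhs ≡ 31 → on.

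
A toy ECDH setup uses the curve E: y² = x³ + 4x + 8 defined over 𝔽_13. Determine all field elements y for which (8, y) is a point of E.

x³ + 4x + 8 = 552 ≡ 6 (mod 13).
6 is a non-residue mod 13; no y exists.

none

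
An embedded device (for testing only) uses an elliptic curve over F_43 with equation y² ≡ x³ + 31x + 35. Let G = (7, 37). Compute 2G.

(40, 1)

tangent at (7, 37): λ = (3·7² + 31)/(2·37) ≡ 6/31. 31⁻¹ ≡ 25 (mod 43), so λ ≡ 6·25 ≡ 21.
  x = λ² - 7 - 7 = 441 - 14 ≡ 40; y = λ·(7 - 40) - 37 ≡ 1. → (40, 1)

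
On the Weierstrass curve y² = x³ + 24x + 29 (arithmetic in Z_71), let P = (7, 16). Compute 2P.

tangent at (7, 16): λ = (3·7² + 24)/(2·16) ≡ 29/32. 32⁻¹ ≡ 20 (mod 71), so λ ≡ 29·20 ≡ 12.
  x = λ² - 7 - 7 = 144 - 14 ≡ 59; y = λ·(7 - 59) - 16 ≡ 70. → (59, 70)

(59, 70)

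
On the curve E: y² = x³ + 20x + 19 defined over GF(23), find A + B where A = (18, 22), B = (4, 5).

(4, 18)

(18, 22) + (4, 5). λ = (5 - 22)/(4 - 18) ≡ 6/9 mod 23. 9⁻¹ ≡ 18 (mod 23) since 9·18 = 162 ≡ 1, so λ ≡ 16.
  x = λ² - 18 - 4 = 256 - 22 ≡ 4; y = λ·(18 - 4) - 22 ≡ 18. → (4, 18)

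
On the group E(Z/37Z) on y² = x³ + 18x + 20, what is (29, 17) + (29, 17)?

(32, 8)

tangent at (29, 17): λ = (3·29² + 18)/(2·17) ≡ 25/34. 34⁻¹ ≡ 12 (mod 37), so λ ≡ 25·12 ≡ 4.
  x = λ² - 29 - 29 = 16 - 58 ≡ 32; y = λ·(29 - 32) - 17 ≡ 8. → (32, 8)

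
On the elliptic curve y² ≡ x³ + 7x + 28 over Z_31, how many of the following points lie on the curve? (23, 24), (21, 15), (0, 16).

(23, 24): 24² ≡ 18, rhs ≡ 18 → on.
(21, 15): 15² ≡ 8, rhs ≡ 12 → off.
(0, 16): 16² ≡ 8, rhs ≡ 28 → off.

1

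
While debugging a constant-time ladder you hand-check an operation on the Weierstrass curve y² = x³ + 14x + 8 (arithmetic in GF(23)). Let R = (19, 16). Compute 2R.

(14, 21)

tangent at (19, 16): λ = (3·19² + 14)/(2·16) ≡ 16/9. 9⁻¹ ≡ 18 (mod 23) since 9·18 = 162 ≡ 1, so λ ≡ 16·18 ≡ 12.
  x = λ² - 19 - 19 = 144 - 38 ≡ 14; y = λ·(19 - 14) - 16 ≡ 21. → (14, 21)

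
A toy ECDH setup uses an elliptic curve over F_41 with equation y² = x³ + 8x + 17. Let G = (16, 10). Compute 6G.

Repeated addition: build up to 6G.
2G: tangent at (16, 10): λ = (3·16² + 8)/(2·10) ≡ 38/20. 20⁻¹ ≡ 39 (mod 41) since 20·39 = 780 ≡ 1, so λ ≡ 38·39 ≡ 6.
  x = λ² - 16 - 16 = 36 - 32 ≡ 4; y = λ·(16 - 4) - 10 ≡ 21. → (4, 21)
3G: (4, 21) + (16, 10). λ = (10 - 21)/(16 - 4) ≡ 30/12 mod 41. 12⁻¹ ≡ 24 (mod 41), so λ ≡ 23.
  x = λ² - 4 - 16 = 529 - 20 ≡ 17; y = λ·(4 - 17) - 21 ≡ 8. → (17, 8)
4G: (17, 8) + (16, 10). λ = (10 - 8)/(16 - 17) ≡ 2/40 mod 41. 40⁻¹ ≡ 40 (mod 41) since 40·40 = 1600 ≡ 1, so λ ≡ 39.
  x = λ² - 17 - 16 = 1521 - 33 ≡ 12; y = λ·(17 - 12) - 8 ≡ 23. → (12, 23)
5G: (12, 23) + (16, 10). λ = (10 - 23)/(16 - 12) ≡ 28/4 mod 41. 4⁻¹ ≡ 31 (mod 41), so λ ≡ 7.
  x = λ² - 12 - 16 = 49 - 28 ≡ 21; y = λ·(12 - 21) - 23 ≡ 37. → (21, 37)
6G: (21, 37) + (16, 10). λ = (10 - 37)/(16 - 21) ≡ 14/36 mod 41. 36⁻¹ ≡ 8 (mod 41), so λ ≡ 30.
  x = λ² - 21 - 16 = 900 - 37 ≡ 2; y = λ·(21 - 2) - 37 ≡ 0. → (2, 0)

(2, 0)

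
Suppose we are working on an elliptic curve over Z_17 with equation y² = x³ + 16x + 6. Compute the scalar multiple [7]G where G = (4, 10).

Repeated addition: build up to 7G.
2G: tangent at (4, 10): λ = (3·4² + 16)/(2·10) ≡ 13/3. 3⁻¹ ≡ 6 (mod 17), so λ ≡ 13·6 ≡ 10.
  x = λ² - 4 - 4 = 100 - 8 ≡ 7; y = λ·(4 - 7) - 10 ≡ 11. → (7, 11)
3G: (7, 11) + (4, 10). λ = (10 - 11)/(4 - 7) ≡ 16/14 mod 17. 14⁻¹ ≡ 11 (mod 17), so λ ≡ 6.
  x = λ² - 7 - 4 = 36 - 11 ≡ 8; y = λ·(7 - 8) - 11 ≡ 0. → (8, 0)
4G: (8, 0) + (4, 10). λ = (10 - 0)/(4 - 8) ≡ 10/13 mod 17. 13⁻¹ ≡ 4 (mod 17), so λ ≡ 6.
  x = λ² - 8 - 4 = 36 - 12 ≡ 7; y = λ·(8 - 7) - 0 ≡ 6. → (7, 6)
5G: (7, 6) + (4, 10). λ = (10 - 6)/(4 - 7) ≡ 4/14 mod 17. 14⁻¹ ≡ 11 (mod 17) since 14·11 = 154 ≡ 1, so λ ≡ 10.
  x = λ² - 7 - 4 = 100 - 11 ≡ 4; y = λ·(7 - 4) - 6 ≡ 7. → (4, 7)
6G: (4, 7) + (4, 10): same x and y₁ ≡ -y₂, so the sum is O.
7G: O + (4, 10) = (4, 10) (identity).

(4, 10)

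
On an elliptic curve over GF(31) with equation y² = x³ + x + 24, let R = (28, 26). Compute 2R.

tangent at (28, 26): λ = (3·28² + 1)/(2·26) ≡ 28/21. 21⁻¹ ≡ 3 (mod 31), so λ ≡ 28·3 ≡ 22.
  x = λ² - 28 - 28 = 484 - 56 ≡ 25; y = λ·(28 - 25) - 26 ≡ 9. → (25, 9)

(25, 9)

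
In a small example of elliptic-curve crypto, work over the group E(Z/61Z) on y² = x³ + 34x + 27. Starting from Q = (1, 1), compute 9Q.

Repeated addition: build up to 9Q.
2Q: tangent at (1, 1): λ = (3·1² + 34)/(2·1) ≡ 37/2. 2⁻¹ ≡ 31 (mod 61) since 2·31 = 62 ≡ 1, so λ ≡ 37·31 ≡ 49.
  x = λ² - 1 - 1 = 2401 - 2 ≡ 20; y = λ·(1 - 20) - 1 ≡ 44. → (20, 44)
3Q: (20, 44) + (1, 1). λ = (1 - 44)/(1 - 20) ≡ 18/42 mod 61. 42⁻¹ ≡ 16 (mod 61) since 42·16 = 672 ≡ 1, so λ ≡ 44.
  x = λ² - 20 - 1 = 1936 - 21 ≡ 24; y = λ·(20 - 24) - 44 ≡ 24. → (24, 24)
4Q: (24, 24) + (1, 1). λ = (1 - 24)/(1 - 24) ≡ 38/38 mod 61. 38⁻¹ ≡ 53 (mod 61), so λ ≡ 1.
  x = λ² - 24 - 1 = 1 - 25 ≡ 37; y = λ·(24 - 37) - 24 ≡ 24. → (37, 24)
5Q: (37, 24) + (1, 1). λ = (1 - 24)/(1 - 37) ≡ 38/25 mod 61. 25⁻¹ ≡ 22 (mod 61) since 25·22 = 550 ≡ 1, so λ ≡ 43.
  x = λ² - 37 - 1 = 1849 - 38 ≡ 42; y = λ·(37 - 42) - 24 ≡ 5. → (42, 5)
6Q: (42, 5) + (1, 1). λ = (1 - 5)/(1 - 42) ≡ 57/20 mod 61. 20⁻¹ ≡ 58 (mod 61) since 20·58 = 1160 ≡ 1, so λ ≡ 12.
  x = λ² - 42 - 1 = 144 - 43 ≡ 40; y = λ·(42 - 40) - 5 ≡ 19. → (40, 19)
7Q: (40, 19) + (1, 1). λ = (1 - 19)/(1 - 40) ≡ 43/22 mod 61. 22⁻¹ ≡ 25 (mod 61), so λ ≡ 38.
  x = λ² - 40 - 1 = 1444 - 41 ≡ 0; y = λ·(40 - 0) - 19 ≡ 37. → (0, 37)
8Q: (0, 37) + (1, 1). λ = (1 - 37)/(1 - 0) ≡ 25/1 mod 61. 1⁻¹ ≡ 1 (mod 61), so λ ≡ 25.
  x = λ² - 0 - 1 = 625 - 1 ≡ 14; y = λ·(0 - 14) - 37 ≡ 40. → (14, 40)
9Q: (14, 40) + (1, 1). λ = (1 - 40)/(1 - 14) ≡ 22/48 mod 61. 48⁻¹ ≡ 14 (mod 61), so λ ≡ 3.
  x = λ² - 14 - 1 = 9 - 15 ≡ 55; y = λ·(14 - 55) - 40 ≡ 20. → (55, 20)

(55, 20)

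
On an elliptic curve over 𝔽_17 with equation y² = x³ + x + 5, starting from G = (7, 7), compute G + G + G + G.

(11, 15)

Repeated addition: build up to 4G.
2G: tangent at (7, 7): λ = (3·7² + 1)/(2·7) ≡ 12/14. 14⁻¹ ≡ 11 (mod 17), so λ ≡ 12·11 ≡ 13.
  x = λ² - 7 - 7 = 169 - 14 ≡ 2; y = λ·(7 - 2) - 7 ≡ 7. → (2, 7)
3G: (2, 7) + (7, 7). λ = (7 - 7)/(7 - 2) ≡ 0/5 mod 17. 5⁻¹ ≡ 7 (mod 17), so λ ≡ 0.
  x = λ² - 2 - 7 = 0 - 9 ≡ 8; y = λ·(2 - 8) - 7 ≡ 10. → (8, 10)
4G: (8, 10) + (7, 7). λ = (7 - 10)/(7 - 8) ≡ 14/16 mod 17. 16⁻¹ ≡ 16 (mod 17) since 16·16 = 256 ≡ 1, so λ ≡ 3.
  x = λ² - 8 - 7 = 9 - 15 ≡ 11; y = λ·(8 - 11) - 10 ≡ 15. → (11, 15)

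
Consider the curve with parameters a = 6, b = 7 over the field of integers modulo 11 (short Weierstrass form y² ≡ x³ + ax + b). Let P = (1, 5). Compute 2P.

tangent at (1, 5): λ = (3·1² + 6)/(2·5) ≡ 9/10. 10⁻¹ ≡ 10 (mod 11), so λ ≡ 9·10 ≡ 2.
  x = λ² - 1 - 1 = 4 - 2 ≡ 2; y = λ·(1 - 2) - 5 ≡ 4. → (2, 4)

(2, 4)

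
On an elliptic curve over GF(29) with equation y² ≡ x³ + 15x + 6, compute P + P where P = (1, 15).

tangent at (1, 15): λ = (3·1² + 15)/(2·15) ≡ 18/1. 1⁻¹ ≡ 1 (mod 29), so λ ≡ 18·1 ≡ 18.
  x = λ² - 1 - 1 = 324 - 2 ≡ 3; y = λ·(1 - 3) - 15 ≡ 7. → (3, 7)

(3, 7)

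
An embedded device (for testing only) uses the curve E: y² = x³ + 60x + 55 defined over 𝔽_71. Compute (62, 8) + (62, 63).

The two points share x = 62 and their y-coordinates satisfy 8 + 63 ≡ 0 (mod 71), so they are inverses. Their sum is O.

O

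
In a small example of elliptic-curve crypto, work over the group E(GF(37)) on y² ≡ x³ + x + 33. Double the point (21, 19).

tangent at (21, 19): λ = (3·21² + 1)/(2·19) ≡ 29/1. 1⁻¹ ≡ 1 (mod 37), so λ ≡ 29·1 ≡ 29.
  x = λ² - 21 - 21 = 841 - 42 ≡ 22; y = λ·(21 - 22) - 19 ≡ 26. → (22, 26)

(22, 26)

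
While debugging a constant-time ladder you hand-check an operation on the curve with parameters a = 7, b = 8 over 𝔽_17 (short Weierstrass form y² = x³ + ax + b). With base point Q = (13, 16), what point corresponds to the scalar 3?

Repeated addition: build up to 3Q.
2Q: tangent at (13, 16): λ = (3·13² + 7)/(2·16) ≡ 4/15. 15⁻¹ ≡ 8 (mod 17) since 15·8 = 120 ≡ 1, so λ ≡ 4·8 ≡ 15.
  x = λ² - 13 - 13 = 225 - 26 ≡ 12; y = λ·(13 - 12) - 16 ≡ 16. → (12, 16)
3Q: (12, 16) + (13, 16). λ = (16 - 16)/(13 - 12) ≡ 0/1 mod 17. 1⁻¹ ≡ 1 (mod 17), so λ ≡ 0.
  x = λ² - 12 - 13 = 0 - 25 ≡ 9; y = λ·(12 - 9) - 16 ≡ 1. → (9, 1)

(9, 1)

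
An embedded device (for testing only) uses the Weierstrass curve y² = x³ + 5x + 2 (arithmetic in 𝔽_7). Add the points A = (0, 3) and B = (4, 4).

(0, 3) + (4, 4). λ = (4 - 3)/(4 - 0) ≡ 1/4 mod 7. 4⁻¹ ≡ 2 (mod 7), so λ ≡ 2.
  x = λ² - 0 - 4 = 4 - 4 ≡ 0; y = λ·(0 - 0) - 3 ≡ 4. → (0, 4)

(0, 4)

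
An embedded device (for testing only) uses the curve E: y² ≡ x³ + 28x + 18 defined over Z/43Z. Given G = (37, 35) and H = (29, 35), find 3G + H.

First 3G:
Repeated addition: build up to 3G.
2G: tangent at (37, 35): λ = (3·37² + 28)/(2·35) ≡ 7/27. 27⁻¹ ≡ 8 (mod 43) since 27·8 = 216 ≡ 1, so λ ≡ 7·8 ≡ 13.
  x = λ² - 37 - 37 = 169 - 74 ≡ 9; y = λ·(37 - 9) - 35 ≡ 28. → (9, 28)
3G: (9, 28) + (37, 35). λ = (35 - 28)/(37 - 9) ≡ 7/28 mod 43. 28⁻¹ ≡ 20 (mod 43), so λ ≡ 11.
  x = λ² - 9 - 37 = 121 - 46 ≡ 32; y = λ·(9 - 32) - 28 ≡ 20. → (32, 20)
3G = (32, 20).
Finally 3G + H:
(32, 20) + (29, 35). λ = (35 - 20)/(29 - 32) ≡ 15/40 mod 43. 40⁻¹ ≡ 14 (mod 43), so λ ≡ 38.
  x = λ² - 32 - 29 = 1444 - 61 ≡ 7; y = λ·(32 - 7) - 20 ≡ 27. → (7, 27)

(7, 27)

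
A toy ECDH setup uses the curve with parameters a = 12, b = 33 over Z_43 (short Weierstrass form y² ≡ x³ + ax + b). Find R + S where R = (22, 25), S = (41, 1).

(24, 16)

(22, 25) + (41, 1). λ = (1 - 25)/(41 - 22) ≡ 19/19 mod 43. 19⁻¹ ≡ 34 (mod 43), so λ ≡ 1.
  x = λ² - 22 - 41 = 1 - 63 ≡ 24; y = λ·(22 - 24) - 25 ≡ 16. → (24, 16)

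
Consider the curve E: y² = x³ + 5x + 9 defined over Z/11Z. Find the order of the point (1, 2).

7

2P: tangent at (1, 2): λ = (3·1² + 5)/(2·2) ≡ 8/4. 4⁻¹ ≡ 3 (mod 11) since 4·3 = 12 ≡ 1, so λ ≡ 8·3 ≡ 2.
  x = λ² - 1 - 1 = 4 - 2 ≡ 2; y = λ·(1 - 2) - 2 ≡ 7. → (2, 7)
3P: (2, 7) + (1, 2). λ = (2 - 7)/(1 - 2) ≡ 6/10 mod 11. 10⁻¹ ≡ 10 (mod 11), so λ ≡ 5.
  x = λ² - 2 - 1 = 25 - 3 ≡ 0; y = λ·(2 - 0) - 7 ≡ 3. → (0, 3)
4P: (0, 3) + (1, 2). λ = (2 - 3)/(1 - 0) ≡ 10/1 mod 11. 1⁻¹ ≡ 1 (mod 11), so λ ≡ 10.
  x = λ² - 0 - 1 = 100 - 1 ≡ 0; y = λ·(0 - 0) - 3 ≡ 8. → (0, 8)
5P: (0, 8) + (1, 2). λ = (2 - 8)/(1 - 0) ≡ 5/1 mod 11. 1⁻¹ ≡ 1 (mod 11), so λ ≡ 5.
  x = λ² - 0 - 1 = 25 - 1 ≡ 2; y = λ·(0 - 2) - 8 ≡ 4. → (2, 4)
6P: (2, 4) + (1, 2). λ = (2 - 4)/(1 - 2) ≡ 9/10 mod 11. 10⁻¹ ≡ 10 (mod 11) since 10·10 = 100 ≡ 1, so λ ≡ 2.
  x = λ² - 2 - 1 = 4 - 3 ≡ 1; y = λ·(2 - 1) - 4 ≡ 9. → (1, 9)
7P: (1, 9) + (1, 2): same x and y₁ ≡ -y₂, so the sum is the point at infinity.
7P = the point at infinity, so the order is 7.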